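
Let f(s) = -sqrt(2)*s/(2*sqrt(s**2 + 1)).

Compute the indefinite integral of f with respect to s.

F(s) = -sqrt(2)*sqrt(s**2 + 1)/2 + C

f matches the chain-rule pattern g'(h)*h' with inner function h(s) = 2*s**2 + 2; substituting u = h(s) collapses the integral.
Check: d/ds[-sqrt(2)*sqrt(s**2 + 1)/2] = -sqrt(2)*s/(2*sqrt(s**2 + 1)) = f(s).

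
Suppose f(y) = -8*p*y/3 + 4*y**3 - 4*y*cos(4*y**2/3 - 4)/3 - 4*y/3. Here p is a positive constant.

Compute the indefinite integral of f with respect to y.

The integrand splits into summands that can be handled one at a time.
Check: d/dy[(-24*p*y**2 + 18*y**4 - 12*y**2 - 9*sin(4*y**2/3 - 4) + 2)/18] = -8*p*y/3 + 4*y**3 - 4*y*cos(4*y**2/3 - 4)/3 - 4*y/3 = f(y).

F(y) = (-24*p*y**2 + 18*y**4 - 12*y**2 - 9*sin(4*y**2/3 - 4) + 2)/18 + C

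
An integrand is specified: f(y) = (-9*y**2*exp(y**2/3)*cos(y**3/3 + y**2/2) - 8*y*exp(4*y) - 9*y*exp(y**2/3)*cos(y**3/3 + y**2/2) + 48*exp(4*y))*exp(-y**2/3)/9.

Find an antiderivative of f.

An antiderivative is F(y) = 4*exp(4*y)*exp(-y**2/3)/3 - sin(y**3/3 + y**2/2).

A candidate is checked by its d/dy: the result must match f(y).
Check: d/dy[4*exp(4*y)*exp(-y**2/3)/3 - sin(y**3/3 + y**2/2)] = (-9*y**2*exp(y**2/3)*cos(y**3/3 + y**2/2) - 8*y*exp(4*y) - 9*y*exp(y**2/3)*cos(y**3/3 + y**2/2) + 48*exp(4*y))*exp(-y**2/3)/9 = f(y).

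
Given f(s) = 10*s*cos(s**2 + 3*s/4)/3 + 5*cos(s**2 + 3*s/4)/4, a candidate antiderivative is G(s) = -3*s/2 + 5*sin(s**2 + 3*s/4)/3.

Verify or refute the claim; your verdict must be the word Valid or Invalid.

Invalid: d/ds[G] - f = -3/2, which is not 0.

d/ds[G] = 10*s*cos(s**2 + 3*s/4)/3 + 5*cos(s**2 + 3*s/4)/4 - 3/2
d/ds[G] - f(s) = -3/2 != 0.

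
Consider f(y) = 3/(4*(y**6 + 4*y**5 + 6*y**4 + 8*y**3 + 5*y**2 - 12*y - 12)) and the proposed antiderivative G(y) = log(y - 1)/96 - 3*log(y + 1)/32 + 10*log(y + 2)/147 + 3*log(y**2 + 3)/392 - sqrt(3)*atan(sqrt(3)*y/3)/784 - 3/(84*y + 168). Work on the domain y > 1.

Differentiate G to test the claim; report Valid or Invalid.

Valid: G'(y) = f(y).

d/dy[G] = 3/(4*y**6 + 16*y**5 + 24*y**4 + 32*y**3 + 20*y**2 - 48*y - 48)
This equals f(y) exactly, so the claim holds.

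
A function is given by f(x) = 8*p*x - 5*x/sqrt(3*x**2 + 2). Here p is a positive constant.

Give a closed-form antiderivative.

An antiderivative is F(x) = 4*p*x**2 - 5*sqrt(3*x**2 + 2)/3.

The integrand splits into summands that can be handled one at a time.
Check: d/dx[4*p*x**2 - 5*sqrt(3*x**2 + 2)/3] = (8*p*x*sqrt(3*x**2 + 2) - 5*x)/sqrt(3*x**2 + 2), which equals f(x).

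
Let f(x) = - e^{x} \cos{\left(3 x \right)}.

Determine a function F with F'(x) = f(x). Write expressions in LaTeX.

An antiderivative is F(x) = - \frac{3 e^{x} \sin{\left(3 x \right)}}{10} - \frac{e^{x} \cos{\left(3 x \right)}}{10}.

Any candidate F(x) must reproduce f(x) exactly when differentiated.
Check: d/dx[- \frac{3 e^{x} \sin{\left(3 x \right)}}{10} - \frac{e^{x} \cos{\left(3 x \right)}}{10}] = - e^{x} \cos{\left(3 x \right)} = f(x).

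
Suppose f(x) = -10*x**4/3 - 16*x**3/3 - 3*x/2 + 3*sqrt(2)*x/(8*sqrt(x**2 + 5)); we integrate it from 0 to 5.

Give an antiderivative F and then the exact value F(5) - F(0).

Antiderivative: F(x) = -(16*x**5 + 32*x**4 + 18*x**2 - 9*sqrt(2)*sqrt(x**2 + 5))/24; value = -35225/12 - 3*sqrt(10)/8 + 3*sqrt(15)/4

The integrand splits into summands that can be handled one at a time.
F(x) = -(16*x**5 + 32*x**4 + 18*x**2 - 9*sqrt(2)*sqrt(x**2 + 5))/24 is an antiderivative of f.
Check: d/dx[-(16*x**5 + 32*x**4 + 18*x**2 - 9*sqrt(2)*sqrt(x**2 + 5))/24] = (-80*x**4*sqrt(x**2 + 5) - 128*x**3*sqrt(x**2 + 5) - 36*x*sqrt(x**2 + 5) + 9*sqrt(2)*x)/(24*sqrt(x**2 + 5)), which equals f(x).
F(5) = -35225/12 + 3*sqrt(15)/4; F(0) = 3*sqrt(10)/8.
Integral = F(5) - F(0) = -35225/12 - 3*sqrt(10)/8 + 3*sqrt(15)/4.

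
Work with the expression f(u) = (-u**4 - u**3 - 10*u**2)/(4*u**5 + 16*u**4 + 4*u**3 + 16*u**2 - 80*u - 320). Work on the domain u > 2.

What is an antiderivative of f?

An antiderivative is F(u) = (-112*log(u - 2) + 252*log(u + 2) - 528*log(u + 4) + 5*log(u**2 + 5) - 50*sqrt(5)*atan(sqrt(5)*u/5))/1512.

Factor the denominator (4*(u - 2)*(u + 2)*(u + 4)*(u**2 + 5)) and decompose: f = 5*(u - 25)/(756*(u**2 + 5)) - 22/(63*(u + 4)) + 1/(6*(u + 2)) - 2/(27*(u - 2)); each piece integrates to a log, atan, or power term.
Check: d/du[(-112*log(u - 2) + 252*log(u + 2) - 528*log(u + 4) + 5*log(u**2 + 5) - 50*sqrt(5)*atan(sqrt(5)*u/5))/1512] = (-u**4 - u**3 - 10*u**2)/(4*u**5 + 16*u**4 + 4*u**3 + 16*u**2 - 80*u - 320) = f(u).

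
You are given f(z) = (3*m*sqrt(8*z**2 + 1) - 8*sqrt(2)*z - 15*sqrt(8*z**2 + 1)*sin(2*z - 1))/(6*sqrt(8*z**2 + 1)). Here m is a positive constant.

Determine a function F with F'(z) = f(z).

Whatever form F(z) takes, F'(z) = f(z) is non-negotiable.
Check: d/dz[sqrt(2)*(6*sqrt(2)*m*z - 4*sqrt(8*z**2 + 1) + 15*sqrt(2)*cos(2*z - 1))/24] = (3*m*sqrt(8*z**2 + 1) - 8*sqrt(2)*z - 15*sqrt(8*z**2 + 1)*sin(2*z - 1))/(6*sqrt(8*z**2 + 1)) = f(z).

An antiderivative is F(z) = sqrt(2)*(6*sqrt(2)*m*z - 4*sqrt(8*z**2 + 1) + 15*sqrt(2)*cos(2*z - 1))/24.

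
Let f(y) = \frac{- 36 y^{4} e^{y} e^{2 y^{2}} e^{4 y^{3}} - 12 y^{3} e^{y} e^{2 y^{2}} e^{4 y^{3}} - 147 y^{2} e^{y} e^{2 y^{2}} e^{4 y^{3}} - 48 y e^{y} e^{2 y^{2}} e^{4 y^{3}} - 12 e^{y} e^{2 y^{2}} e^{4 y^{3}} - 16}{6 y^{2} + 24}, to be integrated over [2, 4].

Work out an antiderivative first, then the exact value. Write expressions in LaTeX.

Antiderivative: F(y) = - \frac{e^{4 y^{3} + 2 y^{2} + y}}{2} - \frac{4 \operatorname{atan}{\left(\frac{y}{2} \right)}}{3}; value = - \frac{e^{292}}{2} - \frac{4 \operatorname{atan}{\left(2 \right)}}{3} + \frac{\pi}{3} + \frac{e^{42}}{2}

Check any antiderivative F(y) by computing F'(y) and comparing it with f(y).
F(y) = - \frac{e^{4 y^{3} + 2 y^{2} + y}}{2} - \frac{4 \operatorname{atan}{\left(\frac{y}{2} \right)}}{3} is an antiderivative of f.
Check: d/dy[- \frac{e^{4 y^{3} + 2 y^{2} + y}}{2} - \frac{4 \operatorname{atan}{\left(\frac{y}{2} \right)}}{3}] = \frac{- 36 y^{4} e^{y} e^{2 y^{2}} e^{4 y^{3}} - 12 y^{3} e^{y} e^{2 y^{2}} e^{4 y^{3}} - 147 y^{2} e^{y} e^{2 y^{2}} e^{4 y^{3}} - 48 y e^{y} e^{2 y^{2}} e^{4 y^{3}} - 12 e^{y} e^{2 y^{2}} e^{4 y^{3}} - 16}{6 y^{2} + 24} = f(y).
F(4) = - \frac{e^{292}}{2} - \frac{4 \operatorname{atan}{\left(2 \right)}}{3}; F(2) = - \frac{e^{42}}{2} - \frac{\pi}{3}.
Integral = F(4) - F(2) = - \frac{e^{292}}{2} - \frac{4 \operatorname{atan}{\left(2 \right)}}{3} + \frac{\pi}{3} + \frac{e^{42}}{2}.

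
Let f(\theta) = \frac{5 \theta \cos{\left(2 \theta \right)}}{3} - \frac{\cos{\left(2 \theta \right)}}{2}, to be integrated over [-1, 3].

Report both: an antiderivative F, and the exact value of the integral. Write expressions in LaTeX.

The integrand splits into summands that can be handled one at a time.
F(\theta) = \frac{5 \theta \sin{\left(2 \theta \right)}}{6} - \frac{\sin{\left(2 \theta \right)}}{4} + \frac{5 \cos{\left(2 \theta \right)}}{12} is an antiderivative of f.
Check: d/d\theta[\frac{5 \theta \sin{\left(2 \theta \right)}}{6} - \frac{\sin{\left(2 \theta \right)}}{4} + \frac{5 \cos{\left(2 \theta \right)}}{12}] = \frac{5 \theta \cos{\left(2 \theta \right)}}{3} - \frac{\cos{\left(2 \theta \right)}}{2} = f(\theta).
F(3) = \frac{9 \sin{\left(6 \right)}}{4} + \frac{5 \cos{\left(6 \right)}}{12}; F(-1) = \frac{5 \cos{\left(2 \right)}}{12} + \frac{13 \sin{\left(2 \right)}}{12}.
Integral = F(3) - F(-1) = - \frac{13 \sin{\left(2 \right)}}{12} + \frac{9 \sin{\left(6 \right)}}{4} - \frac{5 \cos{\left(2 \right)}}{12} + \frac{5 \cos{\left(6 \right)}}{12}.

Antiderivative: F(\theta) = \frac{5 \theta \sin{\left(2 \theta \right)}}{6} - \frac{\sin{\left(2 \theta \right)}}{4} + \frac{5 \cos{\left(2 \theta \right)}}{12}; value = - \frac{13 \sin{\left(2 \right)}}{12} + \frac{9 \sin{\left(6 \right)}}{4} - \frac{5 \cos{\left(2 \right)}}{12} + \frac{5 \cos{\left(6 \right)}}{12}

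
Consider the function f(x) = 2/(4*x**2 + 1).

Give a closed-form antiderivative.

A candidate is checked by its d/dx: the result must match f(x).
Check: d/dx[atan(2*x)] = 2/(4*x**2 + 1) = f(x).

An antiderivative is F(x) = atan(2*x).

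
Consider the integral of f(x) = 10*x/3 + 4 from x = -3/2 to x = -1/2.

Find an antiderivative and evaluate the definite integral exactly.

Any candidate F(x) must reproduce f(x) exactly when differentiated.
F(x) = x*(5*x + 12)/3 is an antiderivative of f.
Check: d/dx[x*(5*x + 12)/3] = 10*x/3 + 4 = f(x).
F(-1/2) = -19/12; F(-3/2) = -9/4.
Integral = F(-1/2) - F(-3/2) = 2/3.

Antiderivative: F(x) = x*(5*x + 12)/3; value = 2/3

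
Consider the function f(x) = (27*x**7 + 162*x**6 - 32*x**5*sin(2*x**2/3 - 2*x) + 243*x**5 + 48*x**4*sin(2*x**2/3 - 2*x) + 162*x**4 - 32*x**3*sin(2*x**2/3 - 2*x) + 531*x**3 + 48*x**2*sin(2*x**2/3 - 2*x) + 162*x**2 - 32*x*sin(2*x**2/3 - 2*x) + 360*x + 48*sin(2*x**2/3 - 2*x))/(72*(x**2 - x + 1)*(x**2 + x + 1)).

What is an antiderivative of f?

An antiderivative is F(x) = (9*x**4 + 72*x**3 + 144*x**2 + 96*log(x**4/2 + x**2/2 + 1/2) + 32*cos(2*x**2/3 - 2*x))/96.

Differentiate the proposed F(x) back; it has to land on f(x) exactly.
Check: d/dx[(9*x**4 + 72*x**3 + 144*x**2 + 96*log(x**4/2 + x**2/2 + 1/2) + 32*cos(2*x**2/3 - 2*x))/96] = (27*x**7 + 162*x**6 - 32*x**5*sin(2*x**2/3 - 2*x) + 243*x**5 + 48*x**4*sin(2*x**2/3 - 2*x) + 162*x**4 - 32*x**3*sin(2*x**2/3 - 2*x) + 531*x**3 + 48*x**2*sin(2*x**2/3 - 2*x) + 162*x**2 - 32*x*sin(2*x**2/3 - 2*x) + 360*x + 48*sin(2*x**2/3 - 2*x))/(72*x**4 + 72*x**2 + 72), which equals f(x).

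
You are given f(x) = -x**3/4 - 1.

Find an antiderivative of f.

Since d/dx undoes antidifferentiation here, F'(x) = f(x) is required of F(x).
Check: d/dx[-x**4/16 - x] = -x**3/4 - 1 = f(x).

An antiderivative is F(x) = -x**4/16 - x.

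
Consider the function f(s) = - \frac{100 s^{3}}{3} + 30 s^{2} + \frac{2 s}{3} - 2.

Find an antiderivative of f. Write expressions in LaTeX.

The substitution u = 5 s^{2} - 3 s - 1 works: f is exactly (dF/du)*(du/ds) for that inner function.
Check: d/ds[- \frac{\left(5 s^{2} - 3 s - 1\right)^{2}}{3}] = - \frac{100 s^{3}}{3} + 30 s^{2} + \frac{2 s}{3} - 2 = f(s).

An antiderivative is F(s) = - \frac{\left(5 s^{2} - 3 s - 1\right)^{2}}{3}.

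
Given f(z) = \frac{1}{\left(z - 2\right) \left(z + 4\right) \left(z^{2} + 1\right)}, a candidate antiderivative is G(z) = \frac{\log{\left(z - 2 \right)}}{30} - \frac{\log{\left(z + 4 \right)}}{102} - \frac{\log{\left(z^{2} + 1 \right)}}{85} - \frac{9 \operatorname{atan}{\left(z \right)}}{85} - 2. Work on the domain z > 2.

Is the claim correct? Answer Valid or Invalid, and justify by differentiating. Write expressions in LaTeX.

d/dz[G] = \frac{1}{z^{4} + 2 z^{3} - 7 z^{2} + 2 z - 8}
This equals f(z) exactly, so the claim holds.

Valid. The derivative of G reproduces f.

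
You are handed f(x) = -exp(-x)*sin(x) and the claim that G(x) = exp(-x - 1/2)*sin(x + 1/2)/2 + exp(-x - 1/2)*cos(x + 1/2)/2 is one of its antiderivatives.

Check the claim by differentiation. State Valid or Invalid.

Invalid: d/dx[G] - f = (exp(1/2)*sin(x) - sin(x + 1/2))*exp(-1/2)*exp(-x), which is not 0.

d/dx[G] = -exp(-1/2)*exp(-x)*sin(x + 1/2)
d/dx[G] - f(x) = (exp(1/2)*sin(x) - sin(x + 1/2))*exp(-1/2)*exp(-x) != 0.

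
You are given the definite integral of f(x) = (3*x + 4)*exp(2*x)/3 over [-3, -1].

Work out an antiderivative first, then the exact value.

Recognize the product-rule pattern: f = u'v + uv' with u = x/2 + 5/12, v = exp(2*x), so integration by parts undoes it.
F(x) = (6*x + 5)*exp(2*x)/12 is an antiderivative of f.
Check: d/dx[(6*x + 5)*exp(2*x)/12] = x*exp(2*x) + 4*exp(2*x)/3, which equals f(x).
F(-1) = -exp(-2)/12; F(-3) = -13*exp(-6)/12.
Integral = F(-1) - F(-3) = -exp(-2)/12 + 13*exp(-6)/12.

Antiderivative: F(x) = (6*x + 5)*exp(2*x)/12; value = -exp(-2)/12 + 13*exp(-6)/12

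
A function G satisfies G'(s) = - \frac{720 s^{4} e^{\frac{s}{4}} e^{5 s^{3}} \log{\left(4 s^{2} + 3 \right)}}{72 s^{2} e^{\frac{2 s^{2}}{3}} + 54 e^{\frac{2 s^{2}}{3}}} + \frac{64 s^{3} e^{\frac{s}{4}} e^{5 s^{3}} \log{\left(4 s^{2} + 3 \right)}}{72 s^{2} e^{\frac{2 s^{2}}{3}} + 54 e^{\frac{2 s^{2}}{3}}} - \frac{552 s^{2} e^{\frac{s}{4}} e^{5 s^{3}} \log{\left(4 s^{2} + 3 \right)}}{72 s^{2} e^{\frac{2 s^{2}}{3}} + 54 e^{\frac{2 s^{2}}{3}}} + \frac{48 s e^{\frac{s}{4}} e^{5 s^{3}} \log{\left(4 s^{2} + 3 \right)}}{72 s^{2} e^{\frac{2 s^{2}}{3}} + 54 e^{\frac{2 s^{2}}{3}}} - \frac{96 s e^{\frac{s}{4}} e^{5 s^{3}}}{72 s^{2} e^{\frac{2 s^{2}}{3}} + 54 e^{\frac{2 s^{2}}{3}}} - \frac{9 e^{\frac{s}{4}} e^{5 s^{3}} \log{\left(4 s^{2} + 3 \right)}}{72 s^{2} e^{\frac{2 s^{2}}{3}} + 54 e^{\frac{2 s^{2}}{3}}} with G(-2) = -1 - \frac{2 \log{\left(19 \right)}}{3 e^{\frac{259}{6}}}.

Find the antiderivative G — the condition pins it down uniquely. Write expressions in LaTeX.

G(s) = - \frac{2 e^{\frac{s}{4}} e^{- \frac{2 s^{2}}{3}} e^{5 s^{3}} \log{\left(4 s^{2} + 3 \right)}}{3} - 1

G'(s) has the shape u'v + uv' for u = - \frac{2 e^{5 s^{3} - \frac{2 s^{2}}{3} + \frac{s}{4}}}{3} and v = \log{\left(4 s^{2} + 3 \right)} — it is the derivative of the product u*v.
A general antiderivative is - \frac{2 e^{5 s^{3} - \frac{2 s^{2}}{3} + \frac{s}{4}} \log{\left(4 s^{2} + 3 \right)}}{3} + C.
The condition gives C = -1 - \frac{2 \log{\left(19 \right)}}{3 e^{\frac{259}{6}}} - (- \frac{2 \log{\left(19 \right)}}{3 e^{\frac{259}{6}}}) = -1.
So G(s) = - \frac{2 e^{\frac{s}{4}} e^{- \frac{2 s^{2}}{3}} e^{5 s^{3}} \log{\left(4 s^{2} + 3 \right)}}{3} - 1.
Check: d/ds[- \frac{2 e^{\frac{s}{4}} e^{- \frac{2 s^{2}}{3}} e^{5 s^{3}} \log{\left(4 s^{2} + 3 \right)}}{3} - 1] = \frac{- 720 s^{4} e^{\frac{s}{4}} e^{5 s^{3}} \log{\left(4 s^{2} + 3 \right)} + 64 s^{3} e^{\frac{s}{4}} e^{5 s^{3}} \log{\left(4 s^{2} + 3 \right)} - 552 s^{2} e^{\frac{s}{4}} e^{5 s^{3}} \log{\left(4 s^{2} + 3 \right)} + 48 s e^{\frac{s}{4}} e^{5 s^{3}} \log{\left(4 s^{2} + 3 \right)} - 96 s e^{\frac{s}{4}} e^{5 s^{3}} - 9 e^{\frac{s}{4}} e^{5 s^{3}} \log{\left(4 s^{2} + 3 \right)}}{72 s^{2} e^{\frac{2 s^{2}}{3}} + 54 e^{\frac{2 s^{2}}{3}}}, which equals G'(s).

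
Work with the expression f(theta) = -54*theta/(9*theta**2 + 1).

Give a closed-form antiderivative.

The substitution u = 3*theta**2 + 1/3 works: f is exactly (dF/du)*(du/dtheta) for that inner function.
Check: d/dtheta[-3*log(3*theta**2 + 1/3)] = -54*theta/(9*theta**2 + 1) = f(theta).

An antiderivative is F(theta) = -3*log(3*theta**2 + 1/3).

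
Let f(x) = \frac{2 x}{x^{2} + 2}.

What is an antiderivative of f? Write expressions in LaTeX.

f matches the chain-rule pattern g'(h)*h' with inner function h(x) = x^{2} + 2; substituting u = h(x) collapses the integral.
Check: d/dx[\log{\left(x^{2} + 2 \right)}] = \frac{2 x}{x^{2} + 2} = f(x).

An antiderivative is F(x) = \log{\left(x^{2} + 2 \right)}.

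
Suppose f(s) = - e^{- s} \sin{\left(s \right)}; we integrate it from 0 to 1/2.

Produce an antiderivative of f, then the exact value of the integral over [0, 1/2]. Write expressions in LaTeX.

Differentiate the proposed F(s) back; it has to land on f(s) exactly.
F(s) = \frac{\left(\sin{\left(s \right)} + \cos{\left(s \right)}\right) e^{- s}}{2} is an antiderivative of f.
Check: d/ds[\frac{\left(\sin{\left(s \right)} + \cos{\left(s \right)}\right) e^{- s}}{2}] = - e^{- s} \sin{\left(s \right)} = f(s).
F(1/2) = \frac{\sin{\left(\frac{1}{2} \right)}}{2 e^{\frac{1}{2}}} + \frac{\cos{\left(\frac{1}{2} \right)}}{2 e^{\frac{1}{2}}}; F(0) = \frac{1}{2}.
Integral = F(1/2) - F(0) = - \frac{1}{2} + \frac{\sin{\left(\frac{1}{2} \right)}}{2 e^{\frac{1}{2}}} + \frac{\cos{\left(\frac{1}{2} \right)}}{2 e^{\frac{1}{2}}}.

Antiderivative: F(s) = \frac{\left(\sin{\left(s \right)} + \cos{\left(s \right)}\right) e^{- s}}{2}; value = - \frac{1}{2} + \frac{\sin{\left(\frac{1}{2} \right)}}{2 e^{\frac{1}{2}}} + \frac{\cos{\left(\frac{1}{2} \right)}}{2 e^{\frac{1}{2}}}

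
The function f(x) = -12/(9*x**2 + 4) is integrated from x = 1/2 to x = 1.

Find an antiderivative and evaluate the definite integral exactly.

Whatever form F(x) takes, F'(x) = f(x) is non-negotiable.
F(x) = -2*atan(3*x/2) is an antiderivative of f.
Check: d/dx[-2*atan(3*x/2)] = -12/(9*x**2 + 4) = f(x).
F(1) = -2*atan(3/2); F(1/2) = -2*atan(3/4).
Integral = F(1) - F(1/2) = -2*atan(3/2) + 2*atan(3/4).

Antiderivative: F(x) = -2*atan(3*x/2); value = -2*atan(3/2) + 2*atan(3/4)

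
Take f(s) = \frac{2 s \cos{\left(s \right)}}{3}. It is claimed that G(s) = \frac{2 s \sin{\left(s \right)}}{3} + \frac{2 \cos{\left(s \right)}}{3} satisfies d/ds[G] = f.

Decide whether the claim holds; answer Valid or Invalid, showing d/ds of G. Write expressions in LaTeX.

d/ds[G] = \frac{2 s \cos{\left(s \right)}}{3}
This equals f(s) exactly, so the claim holds.

Valid - differentiating G returns exactly f.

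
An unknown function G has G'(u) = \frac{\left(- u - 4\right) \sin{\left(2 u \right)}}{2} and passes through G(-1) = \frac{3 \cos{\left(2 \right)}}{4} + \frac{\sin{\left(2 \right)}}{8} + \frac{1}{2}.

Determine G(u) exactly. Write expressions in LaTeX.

G(u) = \frac{u \cos{\left(2 u \right)}}{4} - \frac{\sin{\left(2 u \right)}}{8} + \cos{\left(2 u \right)} + \frac{1}{2}

A candidate passes only if d/du[G] lands on the given G'(u) exactly.
A general antiderivative is \frac{u \cos{\left(2 u \right)}}{4} - \frac{\sin{\left(2 u \right)}}{8} + \cos{\left(2 u \right)} + C.
The condition gives C = \frac{3 \cos{\left(2 \right)}}{4} + \frac{\sin{\left(2 \right)}}{8} + \frac{1}{2} - (\frac{3 \cos{\left(2 \right)}}{4} + \frac{\sin{\left(2 \right)}}{8}) = \frac{1}{2}.
So G(u) = \frac{u \cos{\left(2 u \right)}}{4} - \frac{\sin{\left(2 u \right)}}{8} + \cos{\left(2 u \right)} + \frac{1}{2}.
Check: d/du[\frac{u \cos{\left(2 u \right)}}{4} - \frac{\sin{\left(2 u \right)}}{8} + \cos{\left(2 u \right)} + \frac{1}{2}] = - \frac{u \sin{\left(2 u \right)}}{2} - 2 \sin{\left(2 u \right)}, which equals G'(u).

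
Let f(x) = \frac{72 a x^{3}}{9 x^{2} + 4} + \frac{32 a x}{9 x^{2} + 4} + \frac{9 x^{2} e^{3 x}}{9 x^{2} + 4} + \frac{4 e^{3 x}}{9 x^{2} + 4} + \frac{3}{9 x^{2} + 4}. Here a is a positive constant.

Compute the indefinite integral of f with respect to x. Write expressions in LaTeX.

F(x) = 4 a x^{2} + \frac{e^{3 x}}{3} + \frac{\operatorname{atan}{\left(\frac{3 x}{2} \right)}}{2} + C

The integrand splits into summands that can be handled one at a time.
Check: d/dx[4 a x^{2} + \frac{e^{3 x}}{3} + \frac{\operatorname{atan}{\left(\frac{3 x}{2} \right)}}{2}] = \frac{72 a x^{3} + 32 a x + 9 x^{2} e^{3 x} + 4 e^{3 x} + 3}{9 x^{2} + 4}, which equals f(x).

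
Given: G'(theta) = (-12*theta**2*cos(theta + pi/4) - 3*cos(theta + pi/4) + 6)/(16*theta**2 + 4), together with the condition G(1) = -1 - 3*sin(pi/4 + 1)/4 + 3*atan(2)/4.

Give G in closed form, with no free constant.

G(theta) = -3*sin(theta + pi/4)/4 + 3*atan(2*theta)/4 - 1

Whatever form G(theta) takes, its d/dtheta must return the stated G'(theta).
A general antiderivative is -3*sin(theta + pi/4)/4 + 3*atan(2*theta)/4 + C.
The condition gives C = -1 - 3*sin(pi/4 + 1)/4 + 3*atan(2)/4 - (-3*sin(pi/4 + 1)/4 + 3*atan(2)/4) = -1.
So G(theta) = -3*sin(theta + pi/4)/4 + 3*atan(2*theta)/4 - 1.
Check: d/dtheta[-3*sin(theta + pi/4)/4 + 3*atan(2*theta)/4 - 1] = (-12*theta**2*cos(theta + pi/4) - 3*cos(theta + pi/4) + 6)/(16*theta**2 + 4) = G'(theta).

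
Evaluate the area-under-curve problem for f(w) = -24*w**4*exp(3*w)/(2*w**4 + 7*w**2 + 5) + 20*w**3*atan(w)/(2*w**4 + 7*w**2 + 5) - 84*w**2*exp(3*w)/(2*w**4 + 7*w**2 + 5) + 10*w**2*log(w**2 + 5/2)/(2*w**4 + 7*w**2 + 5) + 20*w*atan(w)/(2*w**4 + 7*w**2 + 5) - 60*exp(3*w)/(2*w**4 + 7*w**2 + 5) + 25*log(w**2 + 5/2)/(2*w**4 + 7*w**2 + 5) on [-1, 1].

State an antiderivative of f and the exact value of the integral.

Antiderivative: F(w) = -4*exp(3*w) + 5*log(w**2 + 5/2)*atan(w); value = -4*exp(3) + 4*exp(-3) + 5*pi*log(7/2)/2

Integrate term by term and add the pieces.
F(w) = -4*exp(3*w) + 5*log(w**2 + 5/2)*atan(w) is an antiderivative of f.
Check: d/dw[-4*exp(3*w) + 5*log(w**2 + 5/2)*atan(w)] = (-24*w**4*exp(3*w) + 20*w**3*atan(w) - 84*w**2*exp(3*w) + 10*w**2*log(w**2 + 5/2) + 20*w*atan(w) - 60*exp(3*w) + 25*log(w**2 + 5/2))/(2*w**4 + 7*w**2 + 5), which equals f(w).
F(1) = -4*exp(3) + 5*pi*log(7/2)/4; F(-1) = -5*pi*log(7/2)/4 - 4*exp(-3).
Integral = F(1) - F(-1) = -4*exp(3) + 4*exp(-3) + 5*pi*log(7/2)/2.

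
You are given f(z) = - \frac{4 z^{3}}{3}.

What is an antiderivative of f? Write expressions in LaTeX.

An antiderivative is F(z) = - \frac{z^{4}}{3}.

Whatever form F(z) takes, F'(z) = f(z) is non-negotiable.
Check: d/dz[- \frac{z^{4}}{3}] = - \frac{4 z^{3}}{3} = f(z).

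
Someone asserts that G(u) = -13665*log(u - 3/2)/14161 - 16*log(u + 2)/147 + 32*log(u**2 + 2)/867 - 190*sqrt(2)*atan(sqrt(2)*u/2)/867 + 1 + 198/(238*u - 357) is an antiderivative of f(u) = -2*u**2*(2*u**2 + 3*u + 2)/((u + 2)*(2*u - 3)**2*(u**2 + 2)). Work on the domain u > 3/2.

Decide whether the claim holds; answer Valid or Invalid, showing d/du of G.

Valid - differentiating G returns exactly f.

d/du[G] = (-4*u**4 - 6*u**3 - 4*u**2)/(4*u**5 - 4*u**4 - 7*u**3 + 10*u**2 - 30*u + 36)
This equals f(u) exactly, so the claim holds.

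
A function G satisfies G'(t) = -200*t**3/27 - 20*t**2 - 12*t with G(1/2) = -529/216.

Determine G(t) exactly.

G'(t) matches the chain-rule pattern g'(h)*h' with inner function h(t) = 5*t**2/3 + 3*t; substituting u = h(t) collapses the integral.
A general antiderivative is -2*(5*t**2/3 + 3*t)**2/3 + C.
The condition gives C = -529/216 - (-529/216) = 0.
So G(t) = -50*t**4/27 - 20*t**3/3 - 6*t**2.
Check: d/dt[-50*t**4/27 - 20*t**3/3 - 6*t**2] = -200*t**3/27 - 20*t**2 - 12*t = G'(t).

G(t) = -50*t**4/27 - 20*t**3/3 - 6*t**2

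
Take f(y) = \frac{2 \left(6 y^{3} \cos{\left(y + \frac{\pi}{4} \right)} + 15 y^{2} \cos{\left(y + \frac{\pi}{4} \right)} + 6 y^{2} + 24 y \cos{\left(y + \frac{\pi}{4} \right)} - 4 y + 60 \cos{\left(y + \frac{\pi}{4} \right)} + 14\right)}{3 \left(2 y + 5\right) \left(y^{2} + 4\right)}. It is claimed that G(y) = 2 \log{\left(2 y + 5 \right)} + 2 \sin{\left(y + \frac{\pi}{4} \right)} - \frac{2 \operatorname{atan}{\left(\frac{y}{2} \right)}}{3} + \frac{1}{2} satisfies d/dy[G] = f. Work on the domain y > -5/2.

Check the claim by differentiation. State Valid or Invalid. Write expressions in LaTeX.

Valid. The derivative of G reproduces f.

d/dy[G] = \frac{12 y^{3} \cos{\left(y + \frac{\pi}{4} \right)} + 30 y^{2} \cos{\left(y + \frac{\pi}{4} \right)} + 12 y^{2} + 48 y \cos{\left(y + \frac{\pi}{4} \right)} - 8 y + 120 \cos{\left(y + \frac{\pi}{4} \right)} + 28}{6 y^{3} + 15 y^{2} + 24 y + 60}
This equals f(y) exactly, so the claim holds.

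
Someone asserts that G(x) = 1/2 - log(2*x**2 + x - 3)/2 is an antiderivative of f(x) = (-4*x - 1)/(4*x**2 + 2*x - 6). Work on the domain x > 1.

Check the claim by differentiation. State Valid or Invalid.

Valid - differentiating G returns exactly f.

d/dx[G] = (-4*x - 1)/(4*x**2 + 2*x - 6)
This equals f(x) exactly, so the claim holds.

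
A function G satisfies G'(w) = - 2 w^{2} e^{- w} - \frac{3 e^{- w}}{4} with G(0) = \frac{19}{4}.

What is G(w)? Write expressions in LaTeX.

Recognize the product-rule pattern: G'(w) = u'v + uv' with u = 2 w^{2} + 4 w + \frac{19}{4}, v = e^{- w}, so integration by parts undoes it.
A general antiderivative is \frac{\left(8 w^{2} + 16 w + 19\right) e^{- w}}{4} + C.
The condition gives C = \frac{19}{4} - (\frac{19}{4}) = 0.
So G(w) = \frac{\left(8 w^{2} + 16 w + 19\right) e^{- w}}{4}.
Check: d/dw[\frac{\left(8 w^{2} + 16 w + 19\right) e^{- w}}{4}] = \frac{\left(- 8 w^{2} - 3\right) e^{- w}}{4}, which equals G'(w).

G(w) = \frac{\left(8 w^{2} + 16 w + 19\right) e^{- w}}{4}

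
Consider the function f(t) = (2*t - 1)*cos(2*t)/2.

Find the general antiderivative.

Whatever form F(t) takes, F'(t) = f(t) is non-negotiable.
Check: d/dt[t*sin(2*t)/2 - sin(2*t)/4 + cos(2*t)/4] = t*cos(2*t) - cos(2*t)/2, which equals f(t).

F(t) = t*sin(2*t)/2 - sin(2*t)/4 + cos(2*t)/4 + C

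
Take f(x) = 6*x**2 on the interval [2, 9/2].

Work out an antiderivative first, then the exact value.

A first test for any F(x): its x-derivative must equal f(x) identically.
F(x) = 2*x**3 is an antiderivative of f.
Check: d/dx[2*x**3] = 6*x**2 = f(x).
F(9/2) = 729/4; F(2) = 16.
Integral = F(9/2) - F(2) = 665/4.

Antiderivative: F(x) = 2*x**3; value = 665/4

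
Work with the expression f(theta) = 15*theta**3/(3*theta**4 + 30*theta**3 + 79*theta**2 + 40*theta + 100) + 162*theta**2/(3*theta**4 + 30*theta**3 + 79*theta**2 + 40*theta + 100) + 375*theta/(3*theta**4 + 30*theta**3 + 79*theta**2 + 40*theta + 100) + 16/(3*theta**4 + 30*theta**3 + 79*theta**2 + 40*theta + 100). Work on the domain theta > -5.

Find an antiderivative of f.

An antiderivative is F(theta) = 5*log(3*theta**2 + 4)/2 - 4/(theta + 5).

Integrate term by term and add the pieces.
Check: d/dtheta[5*log(3*theta**2 + 4)/2 - 4/(theta + 5)] = (15*theta**3 + 162*theta**2 + 375*theta + 16)/(3*theta**4 + 30*theta**3 + 79*theta**2 + 40*theta + 100), which equals f(theta).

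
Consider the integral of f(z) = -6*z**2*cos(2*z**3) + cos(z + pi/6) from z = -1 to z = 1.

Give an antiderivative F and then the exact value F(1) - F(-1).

Integrate term by term and add the pieces.
F(z) = -sin(2*z**3) + sin(z + pi/6) is an antiderivative of f.
Check: d/dz[-sin(2*z**3) + sin(z + pi/6)] = -6*z**2*cos(2*z**3) + cos(z + pi/6) = f(z).
F(1) = -sin(2) + sin(pi/6 + 1); F(-1) = cos(1 + pi/3) + sin(2).
Integral = F(1) - F(-1) = -2*sin(2) - cos(1 + pi/3) + sin(pi/6 + 1).

Antiderivative: F(z) = -sin(2*z**3) + sin(z + pi/6); value = -2*sin(2) - cos(1 + pi/3) + sin(pi/6 + 1)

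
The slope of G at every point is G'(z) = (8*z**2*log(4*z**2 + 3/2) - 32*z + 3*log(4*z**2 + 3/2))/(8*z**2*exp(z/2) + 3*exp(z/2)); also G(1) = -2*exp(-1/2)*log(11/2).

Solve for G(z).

G(z) = -2*exp(-z/2)*log(4*z**2 + 3/2)

G'(z) has the shape u'v + uv' for u = -2*exp(-z/2) and v = log(4*z**2 + 3/2) — it is the derivative of the product u*v.
A general antiderivative is -2*exp(-z/2)*log(4*z**2 + 3/2) + C.
The condition gives C = -2*exp(-1/2)*log(11/2) - (-2*exp(-1/2)*log(11/2)) = 0.
So G(z) = -2*exp(-z/2)*log(4*z**2 + 3/2).
Check: d/dz[-2*exp(-z/2)*log(4*z**2 + 3/2)] = (8*z**2*log(4*z**2 + 3/2) - 32*z + 3*log(4*z**2 + 3/2))/(8*z**2*exp(z/2) + 3*exp(z/2)) = G'(z).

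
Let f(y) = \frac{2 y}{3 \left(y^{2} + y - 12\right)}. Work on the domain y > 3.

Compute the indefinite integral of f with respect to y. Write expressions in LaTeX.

Factor the denominator (3 \left(y - 3\right) \left(y + 4\right)) and decompose: f = \frac{8}{21 \left(y + 4\right)} + \frac{2}{7 \left(y - 3\right)}; each piece integrates to a log, atan, or power term.
Check: d/dy[\frac{2 \log{\left(y - 3 \right)}}{7} + \frac{8 \log{\left(y + 4 \right)}}{21}] = \frac{2 y}{3 y^{2} + 3 y - 36}, which equals f(y).

F(y) = \frac{2 \log{\left(y - 3 \right)}}{7} + \frac{8 \log{\left(y + 4 \right)}}{21} + C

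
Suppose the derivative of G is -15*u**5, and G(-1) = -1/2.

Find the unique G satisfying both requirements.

A first test for any G(u): its u-derivative must equal the given G'(u).
A general antiderivative is -5*u**6/2 + C.
The condition gives C = -1/2 - (-5/2) = 2.
So G(u) = -(5*u**6 - 4)/2.
Check: d/du[-(5*u**6 - 4)/2] = -15*u**5 = G'(u).

G(u) = -(5*u**6 - 4)/2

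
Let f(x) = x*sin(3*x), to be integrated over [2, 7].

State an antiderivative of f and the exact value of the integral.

Antiderivative: F(x) = (-3*x*cos(3*x) + sin(3*x))/9; value = -sin(6)/9 + sin(21)/9 + 2*cos(6)/3 - 7*cos(21)/3

Any candidate F(x) must reproduce f(x) exactly when differentiated.
F(x) = (-3*x*cos(3*x) + sin(3*x))/9 is an antiderivative of f.
Check: d/dx[(-3*x*cos(3*x) + sin(3*x))/9] = x*sin(3*x) = f(x).
F(7) = sin(21)/9 - 7*cos(21)/3; F(2) = -2*cos(6)/3 + sin(6)/9.
Integral = F(7) - F(2) = -sin(6)/9 + sin(21)/9 + 2*cos(6)/3 - 7*cos(21)/3.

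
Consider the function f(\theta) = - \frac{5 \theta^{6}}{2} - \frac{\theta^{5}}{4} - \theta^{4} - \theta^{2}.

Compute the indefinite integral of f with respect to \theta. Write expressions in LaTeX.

F(\theta) = - \frac{\theta^{3} \left(300 \theta^{4} + 35 \theta^{3} + 168 \theta^{2} + 280\right)}{840} + C

Integrate term by term and add the pieces.
Check: d/d\theta[- \frac{\theta^{3} \left(300 \theta^{4} + 35 \theta^{3} + 168 \theta^{2} + 280\right)}{840}] = - \frac{5 \theta^{6}}{2} - \frac{\theta^{5}}{4} - \theta^{4} - \theta^{2} = f(\theta).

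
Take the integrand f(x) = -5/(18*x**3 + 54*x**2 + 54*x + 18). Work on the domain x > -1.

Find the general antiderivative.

Since d/dx undoes antidifferentiation here, F'(x) = f(x) is required of F(x).
Check: d/dx[5/(4*(3*x + 3)**2)] = -5/(18*x**3 + 54*x**2 + 54*x + 18) = f(x).

F(x) = 5/(4*(3*x + 3)**2) + C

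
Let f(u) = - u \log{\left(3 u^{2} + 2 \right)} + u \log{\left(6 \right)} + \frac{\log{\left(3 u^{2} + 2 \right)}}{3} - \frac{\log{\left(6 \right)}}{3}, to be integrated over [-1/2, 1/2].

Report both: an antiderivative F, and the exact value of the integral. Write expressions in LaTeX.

Integrate term by term and add the pieces.
F(u) = - \frac{9 u^{2} \log{\left(\frac{u^{2}}{2} + \frac{1}{3} \right)} - 9 u^{2} - 6 u \log{\left(\frac{u^{2}}{2} + \frac{1}{3} \right)} + 12 u + 6 \log{\left(u^{2} + \frac{2}{3} \right)} - 4 \sqrt{6} \operatorname{atan}{\left(\frac{\sqrt{6} u}{2} \right)}}{18} is an antiderivative of f.
Check: d/du[- \frac{9 u^{2} \log{\left(\frac{u^{2}}{2} + \frac{1}{3} \right)} - 9 u^{2} - 6 u \log{\left(\frac{u^{2}}{2} + \frac{1}{3} \right)} + 12 u + 6 \log{\left(u^{2} + \frac{2}{3} \right)} - 4 \sqrt{6} \operatorname{atan}{\left(\frac{\sqrt{6} u}{2} \right)}}{18}] = - u \log{\left(3 u^{2} + 2 \right)} + u \log{\left(6 \right)} + \frac{\log{\left(3 u^{2} + 2 \right)}}{3} - \frac{\log{\left(6 \right)}}{3} = f(u).
F(1/2) = - \frac{5}{24} + \frac{\log{\left(\frac{11}{24} \right)}}{24} - \frac{\log{\left(\frac{11}{12} \right)}}{3} + \frac{2 \sqrt{6} \operatorname{atan}{\left(\frac{\sqrt{6}}{4} \right)}}{9}; F(-1/2) = - \frac{2 \sqrt{6} \operatorname{atan}{\left(\frac{\sqrt{6}}{4} \right)}}{9} - \frac{\log{\left(\frac{11}{12} \right)}}{3} - \frac{7 \log{\left(\frac{11}{24} \right)}}{24} + \frac{11}{24}.
Integral = F(1/2) - F(-1/2) = - \frac{2}{3} + \frac{\log{\left(\frac{11}{24} \right)}}{3} + \frac{4 \sqrt{6} \operatorname{atan}{\left(\frac{\sqrt{6}}{4} \right)}}{9}.

Antiderivative: F(u) = - \frac{9 u^{2} \log{\left(\frac{u^{2}}{2} + \frac{1}{3} \right)} - 9 u^{2} - 6 u \log{\left(\frac{u^{2}}{2} + \frac{1}{3} \right)} + 12 u + 6 \log{\left(u^{2} + \frac{2}{3} \right)} - 4 \sqrt{6} \operatorname{atan}{\left(\frac{\sqrt{6} u}{2} \right)}}{18}; value = - \frac{2}{3} + \frac{\log{\left(\frac{11}{24} \right)}}{3} + \frac{4 \sqrt{6} \operatorname{atan}{\left(\frac{\sqrt{6}}{4} \right)}}{9}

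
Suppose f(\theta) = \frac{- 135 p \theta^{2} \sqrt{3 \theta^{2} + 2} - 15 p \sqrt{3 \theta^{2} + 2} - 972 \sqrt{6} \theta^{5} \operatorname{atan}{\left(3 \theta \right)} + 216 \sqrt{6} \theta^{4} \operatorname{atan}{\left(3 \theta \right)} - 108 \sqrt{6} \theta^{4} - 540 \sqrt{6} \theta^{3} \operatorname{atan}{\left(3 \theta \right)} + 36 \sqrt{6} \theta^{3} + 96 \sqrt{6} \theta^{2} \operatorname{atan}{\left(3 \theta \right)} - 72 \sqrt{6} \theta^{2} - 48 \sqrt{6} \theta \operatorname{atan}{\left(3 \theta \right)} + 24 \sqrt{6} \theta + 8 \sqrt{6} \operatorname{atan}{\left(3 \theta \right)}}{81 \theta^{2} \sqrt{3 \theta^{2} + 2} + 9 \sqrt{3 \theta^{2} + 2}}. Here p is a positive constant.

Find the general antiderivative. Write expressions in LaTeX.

F(\theta) = - \frac{\theta \left(15 p + 12 \sqrt{6} \theta \sqrt{3 \theta^{2} + 2} \operatorname{atan}{\left(3 \theta \right)} - 4 \sqrt{6} \sqrt{3 \theta^{2} + 2} \operatorname{atan}{\left(3 \theta \right)}\right)}{9} + C

A first test for any F(\theta): its \theta-derivative must equal f(\theta) identically.
Check: d/d\theta[- \frac{\theta \left(15 p + 12 \sqrt{6} \theta \sqrt{3 \theta^{2} + 2} \operatorname{atan}{\left(3 \theta \right)} - 4 \sqrt{6} \sqrt{3 \theta^{2} + 2} \operatorname{atan}{\left(3 \theta \right)}\right)}{9}] = \frac{- 135 p \theta^{2} \sqrt{3 \theta^{2} + 2} - 15 p \sqrt{3 \theta^{2} + 2} - 972 \sqrt{6} \theta^{5} \operatorname{atan}{\left(3 \theta \right)} + 216 \sqrt{6} \theta^{4} \operatorname{atan}{\left(3 \theta \right)} - 108 \sqrt{6} \theta^{4} - 540 \sqrt{6} \theta^{3} \operatorname{atan}{\left(3 \theta \right)} + 36 \sqrt{6} \theta^{3} + 96 \sqrt{6} \theta^{2} \operatorname{atan}{\left(3 \theta \right)} - 72 \sqrt{6} \theta^{2} - 48 \sqrt{6} \theta \operatorname{atan}{\left(3 \theta \right)} + 24 \sqrt{6} \theta + 8 \sqrt{6} \operatorname{atan}{\left(3 \theta \right)}}{81 \theta^{2} \sqrt{3 \theta^{2} + 2} + 9 \sqrt{3 \theta^{2} + 2}} = f(\theta).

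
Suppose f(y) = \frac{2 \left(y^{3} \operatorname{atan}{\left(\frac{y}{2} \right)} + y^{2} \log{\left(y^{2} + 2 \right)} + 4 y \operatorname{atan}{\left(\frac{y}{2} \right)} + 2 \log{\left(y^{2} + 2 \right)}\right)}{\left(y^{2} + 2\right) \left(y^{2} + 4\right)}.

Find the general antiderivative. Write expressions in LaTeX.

f has the shape u'v + uv' for u = \operatorname{atan}{\left(\frac{y}{2} \right)} and v = \log{\left(y^{2} + 2 \right)} — it is the derivative of the product u*v.
Check: d/dy[\log{\left(y^{2} + 2 \right)} \operatorname{atan}{\left(\frac{y}{2} \right)}] = \frac{2 y^{3} \operatorname{atan}{\left(\frac{y}{2} \right)} + 2 y^{2} \log{\left(y^{2} + 2 \right)} + 8 y \operatorname{atan}{\left(\frac{y}{2} \right)} + 4 \log{\left(y^{2} + 2 \right)}}{y^{4} + 6 y^{2} + 8}, which equals f(y).

F(y) = \log{\left(y^{2} + 2 \right)} \operatorname{atan}{\left(\frac{y}{2} \right)} + C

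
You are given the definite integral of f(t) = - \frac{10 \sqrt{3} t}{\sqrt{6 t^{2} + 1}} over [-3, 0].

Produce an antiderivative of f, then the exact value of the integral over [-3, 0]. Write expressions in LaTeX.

Antiderivative: F(t) = - \frac{5 \sqrt{3} \sqrt{6 t^{2} + 1}}{3}; value = - \frac{5 \sqrt{3}}{3} + \frac{5 \sqrt{165}}{3}

The substitution u = 2 t^{2} + \frac{1}{3} works: f is exactly (dF/du)*(du/dt) for that inner function.
F(t) = - \frac{5 \sqrt{3} \sqrt{6 t^{2} + 1}}{3} is an antiderivative of f.
Check: d/dt[- \frac{5 \sqrt{3} \sqrt{6 t^{2} + 1}}{3}] = - \frac{10 \sqrt{3} t}{\sqrt{6 t^{2} + 1}} = f(t).
F(0) = - \frac{5 \sqrt{3}}{3}; F(-3) = - \frac{5 \sqrt{165}}{3}.
Integral = F(0) - F(-3) = - \frac{5 \sqrt{3}}{3} + \frac{5 \sqrt{165}}{3}.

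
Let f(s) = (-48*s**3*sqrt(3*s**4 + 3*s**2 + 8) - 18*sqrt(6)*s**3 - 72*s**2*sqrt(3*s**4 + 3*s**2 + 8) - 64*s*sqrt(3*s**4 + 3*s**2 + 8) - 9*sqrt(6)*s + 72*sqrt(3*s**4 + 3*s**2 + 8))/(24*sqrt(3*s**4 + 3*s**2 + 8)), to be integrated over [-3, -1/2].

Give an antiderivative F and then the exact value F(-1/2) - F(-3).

Antiderivative: F(s) = -(12*s**4 + 24*s**3 + 32*s**2 - 72*s + 3*sqrt(6)*sqrt(3*s**4 + 3*s**2 + 8) + 6)/24; value = -sqrt(858)/32 + sqrt(417)/4 + 3145/96

Recover f(s) by differentiating a candidate F(s); any mismatch rules it out.
F(s) = -(12*s**4 + 24*s**3 + 32*s**2 - 72*s + 3*sqrt(6)*sqrt(3*s**4 + 3*s**2 + 8) + 6)/24 is an antiderivative of f.
Check: d/ds[-(12*s**4 + 24*s**3 + 32*s**2 - 72*s + 3*sqrt(6)*sqrt(3*s**4 + 3*s**2 + 8) + 6)/24] = (-48*s**3*sqrt(3*s**4 + 3*s**2 + 8) - 18*sqrt(6)*s**3 - 72*s**2*sqrt(3*s**4 + 3*s**2 + 8) - 64*s*sqrt(3*s**4 + 3*s**2 + 8) - 9*sqrt(6)*s + 72*sqrt(3*s**4 + 3*s**2 + 8))/(24*sqrt(3*s**4 + 3*s**2 + 8)) = f(s).
F(-1/2) = -191/96 - sqrt(858)/32; F(-3) = -139/4 - sqrt(417)/4.
Integral = F(-1/2) - F(-3) = -sqrt(858)/32 + sqrt(417)/4 + 3145/96.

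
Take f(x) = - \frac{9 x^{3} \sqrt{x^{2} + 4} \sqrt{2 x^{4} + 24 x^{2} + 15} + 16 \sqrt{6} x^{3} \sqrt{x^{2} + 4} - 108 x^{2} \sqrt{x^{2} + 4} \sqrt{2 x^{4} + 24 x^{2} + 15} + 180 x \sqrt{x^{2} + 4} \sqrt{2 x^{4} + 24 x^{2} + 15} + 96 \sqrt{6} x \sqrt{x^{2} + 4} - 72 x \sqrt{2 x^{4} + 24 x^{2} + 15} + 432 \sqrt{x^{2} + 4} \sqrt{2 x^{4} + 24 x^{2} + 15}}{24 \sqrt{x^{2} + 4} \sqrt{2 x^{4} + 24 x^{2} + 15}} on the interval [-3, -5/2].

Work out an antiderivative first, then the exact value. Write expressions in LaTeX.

A first test for any F(x): its x-derivative must equal f(x) identically.
F(x) = \frac{\sqrt{6} \left(- 3 \sqrt{6} x^{4} + 48 \sqrt{6} x^{3} - 120 \sqrt{6} x^{2} - 576 \sqrt{6} x + 96 \sqrt{6} \sqrt{x^{2} + 4} - 32 \sqrt{2 x^{4} + 24 x^{2} + 15} - 432 \sqrt{6}\right)}{192} is an antiderivative of f.
Check: d/dx[\frac{\sqrt{6} \left(- 3 \sqrt{6} x^{4} + 48 \sqrt{6} x^{3} - 120 \sqrt{6} x^{2} - 576 \sqrt{6} x + 96 \sqrt{6} \sqrt{x^{2} + 4} - 32 \sqrt{2 x^{4} + 24 x^{2} + 15} - 432 \sqrt{6}\right)}{192}] = \frac{- 9 x^{3} \sqrt{x^{2} + 4} \sqrt{2 x^{4} + 24 x^{2} + 15} - 16 \sqrt{6} x^{3} \sqrt{x^{2} + 4} + 108 x^{2} \sqrt{x^{2} + 4} \sqrt{2 x^{4} + 24 x^{2} + 15} - 180 x \sqrt{x^{2} + 4} \sqrt{2 x^{4} + 24 x^{2} + 15} - 96 \sqrt{6} x \sqrt{x^{2} + 4} + 72 x \sqrt{2 x^{4} + 24 x^{2} + 15} - 432 \sqrt{x^{2} + 4} \sqrt{2 x^{4} + 24 x^{2} + 15}}{24 \sqrt{x^{2} + 4} \sqrt{2 x^{4} + 24 x^{2} + 15}}, which equals f(x).
F(-5/2) = - \frac{9747}{512} - \frac{\sqrt{5835}}{12} + \frac{3 \sqrt{41}}{2}; F(-3) = - \frac{1323}{32} - \frac{\sqrt{262}}{2} + 3 \sqrt{13}.
Integral = F(-5/2) - F(-3) = - 3 \sqrt{13} - \frac{\sqrt{5835}}{12} + \frac{\sqrt{262}}{2} + \frac{3 \sqrt{41}}{2} + \frac{11421}{512}.

Antiderivative: F(x) = \frac{\sqrt{6} \left(- 3 \sqrt{6} x^{4} + 48 \sqrt{6} x^{3} - 120 \sqrt{6} x^{2} - 576 \sqrt{6} x + 96 \sqrt{6} \sqrt{x^{2} + 4} - 32 \sqrt{2 x^{4} + 24 x^{2} + 15} - 432 \sqrt{6}\right)}{192}; value = - 3 \sqrt{13} - \frac{\sqrt{5835}}{12} + \frac{\sqrt{262}}{2} + \frac{3 \sqrt{41}}{2} + \frac{11421}{512}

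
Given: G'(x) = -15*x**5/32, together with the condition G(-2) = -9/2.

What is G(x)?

A first test for any G(x): its x-derivative must equal the given G'(x).
A general antiderivative is -5*x**6/64 + C.
The condition gives C = -9/2 - (-5) = 1/2.
So G(x) = 1/2 - 5*x**6/64.
Check: d/dx[1/2 - 5*x**6/64] = -15*x**5/32 = G'(x).

G(x) = 1/2 - 5*x**6/64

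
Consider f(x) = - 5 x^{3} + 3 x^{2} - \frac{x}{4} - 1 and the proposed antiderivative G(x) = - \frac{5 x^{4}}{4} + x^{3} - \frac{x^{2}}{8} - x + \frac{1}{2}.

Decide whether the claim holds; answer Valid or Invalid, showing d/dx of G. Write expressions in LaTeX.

Valid - the claim checks out under differentiation.

d/dx[G] = - 5 x^{3} + 3 x^{2} - \frac{x}{4} - 1
This equals f(x) exactly, so the claim holds.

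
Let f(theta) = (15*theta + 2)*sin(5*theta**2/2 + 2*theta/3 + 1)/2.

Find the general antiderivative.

f matches the chain-rule pattern g'(h)*h' with inner function h(theta) = 5*theta**2/2 + 2*theta/3 + 1; substituting u = h(theta) collapses the integral.
Check: d/dtheta[-3*cos(5*theta**2/2 + 2*theta/3 + 1)/2] = 15*theta*sin(5*theta**2/2 + 2*theta/3 + 1)/2 + sin(5*theta**2/2 + 2*theta/3 + 1), which equals f(theta).

F(theta) = -3*cos(5*theta**2/2 + 2*theta/3 + 1)/2 + C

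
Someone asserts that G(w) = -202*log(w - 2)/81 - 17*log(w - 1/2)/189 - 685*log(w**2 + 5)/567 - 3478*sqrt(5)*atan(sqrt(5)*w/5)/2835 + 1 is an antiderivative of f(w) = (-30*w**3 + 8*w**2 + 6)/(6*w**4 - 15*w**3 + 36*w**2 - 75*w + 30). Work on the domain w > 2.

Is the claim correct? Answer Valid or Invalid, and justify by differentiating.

Valid - the claim checks out under differentiation.

d/dw[G] = (-30*w**3 + 8*w**2 + 6)/(6*w**4 - 15*w**3 + 36*w**2 - 75*w + 30)
This equals f(w) exactly, so the claim holds.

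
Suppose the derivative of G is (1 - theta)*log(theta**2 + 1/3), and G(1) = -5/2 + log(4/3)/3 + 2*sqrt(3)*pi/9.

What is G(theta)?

Check a candidate G(theta) by differentiating: d/dtheta[G] must match the given G'(theta).
A general antiderivative is theta**2/2 - 2*theta + (-theta**2/2 + theta)*log(theta**2 + 1/3) - log(theta**2 + 1/3)/6 + 2*sqrt(3)*atan(sqrt(3)*theta)/3 + C.
The condition gives C = -5/2 + log(4/3)/3 + 2*sqrt(3)*pi/9 - (-3/2 + log(4/3)/3 + 2*sqrt(3)*pi/9) = -1.
So G(theta) = (-3*theta**2*log(theta**2 + 1/3) + 3*theta**2 + 6*theta*log(theta**2 + 1/3) - 12*theta - log(theta**2 + 1/3) + 4*sqrt(3)*atan(sqrt(3)*theta) - 6)/6.
Check: d/dtheta[(-3*theta**2*log(theta**2 + 1/3) + 3*theta**2 + 6*theta*log(theta**2 + 1/3) - 12*theta - log(theta**2 + 1/3) + 4*sqrt(3)*atan(sqrt(3)*theta) - 6)/6] = -theta*log(theta**2 + 1/3) + log(theta**2 + 1/3), which equals G'(theta).

G(theta) = (-3*theta**2*log(theta**2 + 1/3) + 3*theta**2 + 6*theta*log(theta**2 + 1/3) - 12*theta - log(theta**2 + 1/3) + 4*sqrt(3)*atan(sqrt(3)*theta) - 6)/6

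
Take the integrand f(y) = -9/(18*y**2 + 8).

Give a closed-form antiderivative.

Check any antiderivative F(y) by computing F'(y) and comparing it with f(y).
Check: d/dy[-3*atan(3*y/2)/4] = -9/(18*y**2 + 8) = f(y).

An antiderivative is F(y) = -3*atan(3*y/2)/4.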